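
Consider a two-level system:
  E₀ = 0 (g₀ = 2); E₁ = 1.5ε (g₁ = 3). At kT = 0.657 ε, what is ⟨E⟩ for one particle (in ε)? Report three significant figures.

0.199 ε

Eᵢ/kT = 0, 2.2831.
Z = Σ gᵢe^(−Eᵢ/kT) = 2·e^(−0) + 3·e^(−2.2831) = 2.0000 + 0.30590 = 2.3059.
⟨E⟩ = Σ Eᵢ gᵢe^(−Eᵢ/kT) / Z = (0·2.0000 + 1.5·0.30590) / 2.3059 = 0.199 ε.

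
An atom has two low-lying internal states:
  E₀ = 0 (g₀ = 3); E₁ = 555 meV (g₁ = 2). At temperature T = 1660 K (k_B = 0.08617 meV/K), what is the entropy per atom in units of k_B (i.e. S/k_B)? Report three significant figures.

1.16

k_BT = 0.08617 × 1660 K = 143.04 meV.
Eᵢ/kT = 0, 3.8800.
Z = Σ gᵢe^(−Eᵢ/kT) = 3·e^(−0) + 2·e^(−3.8800) = 3.0000 + 0.041302 = 3.0413.
⟨E⟩ = Σ EᵢPᵢ = 7.5371 meV.
S/k_B = ln Z + ⟨E⟩/kT = ln(3.0413) + 7.5371/143.04 = 1.1123 + 0.052692 = 1.16.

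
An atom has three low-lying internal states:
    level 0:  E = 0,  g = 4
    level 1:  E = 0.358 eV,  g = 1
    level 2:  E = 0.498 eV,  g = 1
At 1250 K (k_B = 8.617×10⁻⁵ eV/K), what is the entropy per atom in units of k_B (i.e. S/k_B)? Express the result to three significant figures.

k_BT = 8.617×10⁻⁵ × 1250 K = 0.10771 eV.
Eᵢ/kT = 0, 3.3237, 4.6235.
Z = Σ gᵢe^(−Eᵢ/kT) = 4·e^(−0) + 1·e^(−3.3237) + 1·e^(−4.6235) = 4.0000 + 0.036019 + 0.0098184 = 4.0458.
⟨E⟩ = Σ EᵢPᵢ = 0.0043958 eV.
S/k_B = ln Z + ⟨E⟩/kT = ln(4.0458) + 0.0043958/0.10771 = 1.3977 + 0.040811 = 1.44.

1.44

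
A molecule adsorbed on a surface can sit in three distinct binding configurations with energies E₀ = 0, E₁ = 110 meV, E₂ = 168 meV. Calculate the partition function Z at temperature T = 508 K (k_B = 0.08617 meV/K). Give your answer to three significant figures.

Z = 1.10

k_BT = 0.08617 × 508 K = 43.774 meV.
Eᵢ/kT = 0, 2.5129, 3.8379.
Z = Σ e^(−Eᵢ/kT) = e^(−0) + e^(−2.5129) + e^(−3.8379) = 1.0000 + 0.081033 + 0.021539 = 1.1026.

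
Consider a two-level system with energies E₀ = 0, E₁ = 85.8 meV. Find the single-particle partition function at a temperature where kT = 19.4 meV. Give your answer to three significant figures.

Z = 1.01

Eᵢ/kT = 0, 4.4227.
Z = Σ e^(−Eᵢ/kT) = e^(−0) + e^(−4.4227) = 1.0000 + 0.012002 = 1.0120.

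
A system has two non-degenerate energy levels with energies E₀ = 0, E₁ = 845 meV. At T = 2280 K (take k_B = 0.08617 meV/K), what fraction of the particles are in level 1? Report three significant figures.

0.0134

k_BT = 0.08617 × 2280 K = 196.47 meV.
Eᵢ/kT = 0, 4.3009.
Z = Σ e^(−Eᵢ/kT) = e^(−0) + e^(−4.3009) = 1.0000 + 0.013556 = 1.0136.
P₁ = e^(−E₁/kT) / Z = 0.013556/1.0136 = 0.0134.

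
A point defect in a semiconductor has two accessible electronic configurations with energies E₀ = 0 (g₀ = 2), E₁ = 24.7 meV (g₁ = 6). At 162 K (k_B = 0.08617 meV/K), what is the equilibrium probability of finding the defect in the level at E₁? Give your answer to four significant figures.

0.3383

k_BT = 0.08617 × 162 K = 13.9595 meV.
Eᵢ/kT = 0, 1.76940.
Z = Σ gᵢe^(−Eᵢ/kT) = 2·e^(−0) + 6·e^(−1.76940) = 2.00000 + 1.02261 = 3.02261.
P₁ = g₁ e^(−E₁/kT) / Z = 1.02261/3.02261 = 0.3383.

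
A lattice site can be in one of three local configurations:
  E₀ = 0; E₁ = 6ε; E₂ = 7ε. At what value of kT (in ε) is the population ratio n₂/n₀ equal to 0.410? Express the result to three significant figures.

n₂/n₀ = exp[−(E₂−E₀)/kT] = 0.410.
⇒ (E₂−E₀)/kT = ln(1/0.410) = ln(2.4390) = 0.89159.
kT = 7ε / 0.89159 = 7.85 ε.

7.85 ε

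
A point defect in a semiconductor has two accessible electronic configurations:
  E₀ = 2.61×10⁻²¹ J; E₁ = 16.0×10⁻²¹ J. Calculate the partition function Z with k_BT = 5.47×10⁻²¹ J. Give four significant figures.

Z = 0.6742

Eᵢ/kT = 0.477148, 2.92505.
Z = Σ e^(−Eᵢ/kT) = e^(−0.477148) + e^(−2.92505) = 0.620551 + 0.0536620 = 0.674213.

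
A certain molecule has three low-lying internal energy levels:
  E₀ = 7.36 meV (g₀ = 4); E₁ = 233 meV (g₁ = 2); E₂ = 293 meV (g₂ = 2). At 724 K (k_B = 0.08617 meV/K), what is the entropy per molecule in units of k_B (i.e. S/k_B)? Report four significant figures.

1.475

k_BT = 0.08617 × 724 K = 62.3871 meV.
Eᵢ/kT = 0.117973, 3.73475, 4.69648.
Z = Σ gᵢe^(−Eᵢ/kT) = 4·e^(−0.117973) + 2·e^(−3.73475) + 2·e^(−4.69648) = 3.55488 + 0.0477583 + 0.0182547 = 3.62089.
⟨E⟩ = Σ EᵢPᵢ = 11.7762 meV.
S/k_B = ln Z + ⟨E⟩/kT = ln(3.62089) + 11.7762/62.3871 = 1.28672 + 0.188760 = 1.475.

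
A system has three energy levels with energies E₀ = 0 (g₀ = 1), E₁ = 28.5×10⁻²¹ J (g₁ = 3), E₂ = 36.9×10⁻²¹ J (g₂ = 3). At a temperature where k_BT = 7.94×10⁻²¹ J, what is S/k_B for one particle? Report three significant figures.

Eᵢ/kT = 0, 3.5894, 4.6474.
Z = Σ gᵢe^(−Eᵢ/kT) = 1·e^(−0) + 3·e^(−3.5894) + 3·e^(−4.6474) = 1.0000 + 0.082845 + 0.028759 = 1.1116.
⟨E⟩ = Σ EᵢPᵢ = 3.0787 ×10⁻²¹ J.
S/k_B = ln Z + ⟨E⟩/kT = ln(1.1116) + 3.0787/7.94 = 0.10580 + 0.38775 = 0.494.

0.494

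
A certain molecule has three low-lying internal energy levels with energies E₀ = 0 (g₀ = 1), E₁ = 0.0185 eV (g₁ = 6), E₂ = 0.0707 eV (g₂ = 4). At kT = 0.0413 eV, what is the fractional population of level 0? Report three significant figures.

0.180

Eᵢ/kT = 0, 0.44794, 1.7119.
Z = Σ gᵢe^(−Eᵢ/kT) = 1·e^(−0) + 6·e^(−0.44794) + 4·e^(−1.7119) = 1.0000 + 3.8337 + 0.72209 = 5.5558.
P₀ = g₀ e^(−E₀/kT) / Z = 1.0000/5.5558 = 0.180.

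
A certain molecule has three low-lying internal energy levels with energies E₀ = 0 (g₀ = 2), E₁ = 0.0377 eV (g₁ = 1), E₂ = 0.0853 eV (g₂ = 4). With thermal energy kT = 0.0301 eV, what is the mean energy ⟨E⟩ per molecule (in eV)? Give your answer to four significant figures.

0.01223 eV

Eᵢ/kT = 0, 1.25249, 2.83389.
Z = Σ gᵢe^(−Eᵢ/kT) = 2·e^(−0) + 1·e^(−1.25249) + 4·e^(−2.83389) = 2.00000 + 0.285792 + 0.235135 = 2.52093.
⟨E⟩ = Σ Eᵢ gᵢe^(−Eᵢ/kT) / Z = (0·2.00000 + 0.0377·0.285792 + 0.0853·0.235135) / 2.52093 = 0.01223 eV.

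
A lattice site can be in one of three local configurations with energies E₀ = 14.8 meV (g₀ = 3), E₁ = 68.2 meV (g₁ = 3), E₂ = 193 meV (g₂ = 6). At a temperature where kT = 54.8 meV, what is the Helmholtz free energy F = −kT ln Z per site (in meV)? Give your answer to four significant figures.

Eᵢ/kT = 0.270073, 1.24453, 3.52190.
Z = Σ gᵢe^(−Eᵢ/kT) = 3·e^(−0.270073) + 3·e^(−1.24453) + 6·e^(−3.52190) = 2.28997 + 0.864229 + 0.177259 = 3.33146.
F = −kT ln Z = −54.8 × ln(3.33146) = −54.8 × 1.20341 = -65.95 meV.

-65.95 meV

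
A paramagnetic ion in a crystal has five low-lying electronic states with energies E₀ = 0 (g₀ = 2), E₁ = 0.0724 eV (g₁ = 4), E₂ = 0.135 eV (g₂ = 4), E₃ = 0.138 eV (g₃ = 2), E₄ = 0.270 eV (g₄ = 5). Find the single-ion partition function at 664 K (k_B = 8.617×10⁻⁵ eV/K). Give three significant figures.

Z = 3.73

k_BT = 8.617×10⁻⁵ × 664 K = 0.057217 eV.
Eᵢ/kT = 0, 1.2654, 2.3594, 2.4119, 4.7189.
Z = Σ gᵢe^(−Eᵢ/kT) = 2·e^(−0) + 4·e^(−1.2654) + 4·e^(−2.3594) + 2·e^(−2.4119) + 5·e^(−4.7189) = 2.0000 + 1.1285 + 0.37791 + 0.17929 + 0.044625 = 3.7303.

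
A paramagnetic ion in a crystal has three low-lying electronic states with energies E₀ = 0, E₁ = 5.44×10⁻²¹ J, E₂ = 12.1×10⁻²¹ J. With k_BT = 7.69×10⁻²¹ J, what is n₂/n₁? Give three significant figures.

n₂/n₁ = exp[−(E₂−E₁)/kT] = exp(−(6.66 ×10⁻²¹ J)/(7.69 ×10⁻²¹ J)) = exp(-0.86606) = 0.421.

0.421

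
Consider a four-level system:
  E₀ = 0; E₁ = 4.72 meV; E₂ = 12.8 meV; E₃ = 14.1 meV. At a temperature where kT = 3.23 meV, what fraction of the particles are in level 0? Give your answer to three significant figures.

0.791

Eᵢ/kT = 0, 1.4613, 3.9628, 4.3653.
Z = Σ e^(−Eᵢ/kT) = e^(−0) + e^(−1.4613) + e^(−3.9628) + e^(−4.3653) = 1.0000 + 0.23193 + 0.019010 + 0.012711 = 1.2637.
P₀ = e^(−E₀/kT) / Z = 1.0000/1.2637 = 0.791.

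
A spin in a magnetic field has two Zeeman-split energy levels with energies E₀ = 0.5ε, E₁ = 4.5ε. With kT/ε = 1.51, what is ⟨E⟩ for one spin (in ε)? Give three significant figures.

Eᵢ/kT = 0.33113, 2.9801.
Z = Σ e^(−Eᵢ/kT) = e^(−0.33113) + e^(−2.9801) = 0.71811 + 0.050788 = 0.76890.
⟨E⟩ = Σ Eᵢ e^(−Eᵢ/kT) / Z = (0.5·0.71811 + 4.5·0.050788) / 0.76890 = 0.764 ε.

0.764 ε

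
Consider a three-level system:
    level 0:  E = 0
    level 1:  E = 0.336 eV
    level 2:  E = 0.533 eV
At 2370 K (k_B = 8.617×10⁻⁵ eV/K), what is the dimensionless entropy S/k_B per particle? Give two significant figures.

0.64

k_BT = 8.617×10⁻⁵ × 2370 K = 0.2042 eV.
Eᵢ/kT = 0, 1.645, 2.610.
Z = Σ e^(−Eᵢ/kT) = e^(−0) + e^(−1.645) + e^(−2.610) = 1.000 + 0.1930 + 0.07353 = 1.267.
⟨E⟩ = Σ EᵢPᵢ = 0.08211 eV.
S/k_B = ln Z + ⟨E⟩/kT = ln(1.267) + 0.08211/0.2042 = 0.2367 + 0.4021 = 0.64.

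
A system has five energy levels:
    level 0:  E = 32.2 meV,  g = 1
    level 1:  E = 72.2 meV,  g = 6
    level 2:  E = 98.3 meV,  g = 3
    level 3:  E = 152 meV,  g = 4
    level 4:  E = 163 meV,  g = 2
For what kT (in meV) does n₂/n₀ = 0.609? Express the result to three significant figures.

n₂/n₀ = (g₂/g₀) exp[−(E₂−E₀)/kT] = 0.609.
⇒ (E₂−E₀)/kT = ln((3/1)/0.609) = ln(4.9261) = 1.5945.
kT = 66.1 meV / 1.5945 = 41.5 meV.

41.5 meV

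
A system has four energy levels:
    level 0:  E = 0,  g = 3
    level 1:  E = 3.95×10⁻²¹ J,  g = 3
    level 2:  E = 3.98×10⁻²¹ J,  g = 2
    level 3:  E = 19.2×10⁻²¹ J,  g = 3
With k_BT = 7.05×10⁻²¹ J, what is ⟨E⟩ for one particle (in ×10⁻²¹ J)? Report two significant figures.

2.5 ×10⁻²¹ J

Eᵢ/kT = 0, 0.5603, 0.5645, 2.723.
Z = Σ gᵢe^(−Eᵢ/kT) = 3·e^(−0) + 3·e^(−0.5603) + 2·e^(−0.5645) + 3·e^(−2.723) = 3.000 + 1.713 + 1.137 + 0.1970 = 6.047.
⟨E⟩ = Σ Eᵢ gᵢe^(−Eᵢ/kT) / Z = (0·3.000 + 3.95·1.713 + 3.98·1.137 + 19.2·0.1970) / 6.047 = 2.5 ×10⁻²¹ J.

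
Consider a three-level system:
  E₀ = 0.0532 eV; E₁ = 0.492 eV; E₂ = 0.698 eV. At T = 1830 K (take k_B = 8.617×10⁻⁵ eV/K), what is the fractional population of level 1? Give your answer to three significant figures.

0.0574

k_BT = 8.617×10⁻⁵ × 1830 K = 0.15769 eV.
Eᵢ/kT = 0.33737, 3.1200, 4.4264.
Z = Σ e^(−Eᵢ/kT) = e^(−0.33737) + e^(−3.1200) + e^(−4.4264) = 0.71364 + 0.044157 + 0.011957 = 0.76975.
P₁ = e^(−E₁/kT) / Z = 0.044157/0.76975 = 0.0574.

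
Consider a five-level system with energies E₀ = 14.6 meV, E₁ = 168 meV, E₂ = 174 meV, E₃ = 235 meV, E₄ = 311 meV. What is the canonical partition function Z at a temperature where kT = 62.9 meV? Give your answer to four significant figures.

Z = 0.9559

Eᵢ/kT = 0.232114, 2.67091, 2.76630, 3.73609, 4.94436.
Z = Σ e^(−Eᵢ/kT) = e^(−0.232114) + e^(−2.67091) + e^(−2.76630) + e^(−3.73609) + e^(−4.94436) = 0.792856 + 0.0691892 + 0.0628943 + 0.0238472 + 0.00712347 = 0.955910.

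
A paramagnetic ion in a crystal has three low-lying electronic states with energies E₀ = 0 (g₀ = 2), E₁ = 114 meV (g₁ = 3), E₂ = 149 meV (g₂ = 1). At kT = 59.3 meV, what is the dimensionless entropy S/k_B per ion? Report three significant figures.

Eᵢ/kT = 0, 1.9224, 2.5126.
Z = Σ gᵢe^(−Eᵢ/kT) = 2·e^(−0) + 3·e^(−1.9224) + 1·e^(−2.5126) = 2.0000 + 0.43877 + 0.081057 = 2.5198.
⟨E⟩ = Σ EᵢPᵢ = 24.644 meV.
S/k_B = ln Z + ⟨E⟩/kT = ln(2.5198) + 24.644/59.3 = 0.92418 + 0.41558 = 1.34.

1.34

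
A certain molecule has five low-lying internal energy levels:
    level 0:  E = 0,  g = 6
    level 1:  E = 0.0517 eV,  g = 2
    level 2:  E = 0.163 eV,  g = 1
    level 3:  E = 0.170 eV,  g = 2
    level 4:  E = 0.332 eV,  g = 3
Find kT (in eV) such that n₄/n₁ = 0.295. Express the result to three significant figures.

n₄/n₁ = (g₄/g₁) exp[−(E₄−E₁)/kT] = 0.295.
⇒ (E₄−E₁)/kT = ln((3/2)/0.295) = ln(5.0847) = 1.6262.
kT = 0.2803 eV / 1.6262 = 0.172 eV.

0.172 eV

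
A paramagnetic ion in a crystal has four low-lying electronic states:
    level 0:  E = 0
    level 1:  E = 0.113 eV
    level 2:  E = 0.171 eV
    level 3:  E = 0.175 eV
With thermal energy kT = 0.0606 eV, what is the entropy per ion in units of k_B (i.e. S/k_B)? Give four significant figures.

0.7254

Eᵢ/kT = 0, 1.86469, 2.82178, 2.88779.
Z = Σ e^(−Eᵢ/kT) = e^(−0) + e^(−1.86469) + e^(−2.82178) + e^(−2.88779) = 1.00000 + 0.154944 + 0.0594999 + 0.0556992 = 1.27014.
⟨E⟩ = Σ EᵢPᵢ = 0.0294696 eV.
S/k_B = ln Z + ⟨E⟩/kT = ln(1.27014) + 0.0294696/0.0606 = 0.239127 + 0.486297 = 0.7254.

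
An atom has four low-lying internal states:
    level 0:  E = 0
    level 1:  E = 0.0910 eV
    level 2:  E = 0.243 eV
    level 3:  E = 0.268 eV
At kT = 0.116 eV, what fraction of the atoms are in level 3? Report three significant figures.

0.0591

Eᵢ/kT = 0, 0.78448, 2.0948, 2.3103.
Z = Σ e^(−Eᵢ/kT) = e^(−0) + e^(−0.78448) + e^(−2.0948) + e^(−2.3103) = 1.0000 + 0.45636 + 0.12309 + 0.099231 = 1.6787.
P₃ = e^(−E₃/kT) / Z = 0.099231/1.6787 = 0.0591.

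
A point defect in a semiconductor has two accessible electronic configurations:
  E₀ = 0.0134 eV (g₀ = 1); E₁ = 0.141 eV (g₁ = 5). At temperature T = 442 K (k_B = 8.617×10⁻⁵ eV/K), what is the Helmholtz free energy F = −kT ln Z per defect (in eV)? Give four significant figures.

0.007245 eV

k_BT = 8.617×10⁻⁵ × 442 K = 0.0380871 eV.
Eᵢ/kT = 0.351825, 3.70204.
Z = Σ gᵢe^(−Eᵢ/kT) = 1·e^(−0.351825) + 5·e^(−3.70204) = 0.703403 + 0.123366 = 0.826769.
F = −kT ln Z = −0.0380871 × ln(0.826769) = −0.0380871 × -0.190230 = 0.007245 eV.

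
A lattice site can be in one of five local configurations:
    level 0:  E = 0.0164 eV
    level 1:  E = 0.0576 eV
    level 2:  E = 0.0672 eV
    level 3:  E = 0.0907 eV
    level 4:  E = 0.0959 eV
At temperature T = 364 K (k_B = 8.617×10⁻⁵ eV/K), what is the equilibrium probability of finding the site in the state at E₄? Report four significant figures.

k_BT = 8.617×10⁻⁵ × 364 K = 0.0313659 eV.
Eᵢ/kT = 0.522861, 1.83639, 2.14245, 2.89168, 3.05746.
Z = Σ e^(−Eᵢ/kT) = e^(−0.522861) + e^(−1.83639) + e^(−2.14245) + e^(−2.89168) + e^(−3.05746) = 0.592822 + 0.159392 + 0.117367 + 0.0554829 + 0.0470069 = 0.972071.
P₄ = e^(−E₄/kT) / Z = 0.0470069/0.972071 = 0.04836.

0.04836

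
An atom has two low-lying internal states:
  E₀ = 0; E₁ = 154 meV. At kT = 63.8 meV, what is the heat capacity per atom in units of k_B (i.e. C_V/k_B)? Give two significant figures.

Eᵢ/kT = 0, 2.414.
Z = Σ e^(−Eᵢ/kT) = e^(−0) + e^(−2.414) = 1.000 + 0.08946 = 1.089.
⟨E⟩ = 12.65 meV, ⟨E²⟩ = 1948 meV².
C_V/k_B = (⟨E²⟩ − ⟨E⟩²)/(kT)² = (1948 − 160.0)/4070 = 0.44.

0.44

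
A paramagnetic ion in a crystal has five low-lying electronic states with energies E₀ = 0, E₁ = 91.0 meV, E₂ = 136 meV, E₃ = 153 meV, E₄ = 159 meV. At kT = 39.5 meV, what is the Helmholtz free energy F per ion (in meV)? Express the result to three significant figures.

Eᵢ/kT = 0, 2.3038, 3.4430, 3.8734, 4.0253.
Z = Σ e^(−Eᵢ/kT) = e^(−0) + e^(−2.3038) + e^(−3.4430) + e^(−3.8734) + e^(−4.0253) = 1.0000 + 0.099879 + 0.031969 + 0.020788 + 0.017858 = 1.1705.
F = −kT ln Z = −39.5 × ln(1.1705) = −39.5 × 0.15743 = -6.22 meV.

-6.22 meV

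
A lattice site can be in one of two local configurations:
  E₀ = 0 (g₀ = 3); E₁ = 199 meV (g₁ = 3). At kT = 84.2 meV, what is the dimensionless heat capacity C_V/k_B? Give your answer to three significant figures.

0.439

Eᵢ/kT = 0, 2.3634.
Z = Σ gᵢe^(−Eᵢ/kT) = 3·e^(−0) + 3·e^(−2.3634) = 3.0000 + 0.28230 = 3.2823.
⟨E⟩ = 17.115 meV, ⟨E²⟩ = 3406.0 meV².
C_V/k_B = (⟨E²⟩ − ⟨E⟩²)/(kT)² = (3406.0 − 292.92)/7089.6 = 0.439.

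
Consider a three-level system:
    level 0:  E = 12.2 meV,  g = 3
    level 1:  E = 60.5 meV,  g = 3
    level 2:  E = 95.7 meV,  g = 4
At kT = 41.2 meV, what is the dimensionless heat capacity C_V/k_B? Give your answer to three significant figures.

0.538

Eᵢ/kT = 0.29612, 1.4684, 2.3228.
Z = Σ gᵢe^(−Eᵢ/kT) = 3·e^(−0.29612) + 3·e^(−1.4684) + 4·e^(−2.3228) = 2.2311 + 0.69088 + 0.39200 = 3.3140.
⟨E⟩ = 32.146 meV, ⟨E²⟩ = 1946.6 meV².
C_V/k_B = (⟨E²⟩ − ⟨E⟩²)/(kT)² = (1946.6 − 1033.4)/1697.4 = 0.538.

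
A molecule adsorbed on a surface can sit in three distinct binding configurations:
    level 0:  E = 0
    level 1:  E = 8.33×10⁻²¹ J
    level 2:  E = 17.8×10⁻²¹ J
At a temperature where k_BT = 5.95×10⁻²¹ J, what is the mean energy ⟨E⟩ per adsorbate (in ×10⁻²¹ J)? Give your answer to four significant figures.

2.273 ×10⁻²¹ J

Eᵢ/kT = 0, 1.40000, 2.99160.
Z = Σ e^(−Eᵢ/kT) = e^(−0) + e^(−1.40000) + e^(−2.99160) = 1.00000 + 0.246597 + 0.0502070 = 1.29680.
⟨E⟩ = Σ Eᵢ e^(−Eᵢ/kT) / Z = (0·1.00000 + 8.33·0.246597 + 17.8·0.0502070) / 1.29680 = 2.273 ×10⁻²¹ J.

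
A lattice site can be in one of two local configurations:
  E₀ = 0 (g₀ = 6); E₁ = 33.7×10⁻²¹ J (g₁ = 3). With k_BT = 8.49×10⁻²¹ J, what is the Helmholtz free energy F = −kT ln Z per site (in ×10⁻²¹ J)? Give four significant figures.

-15.29 ×10⁻²¹ J

Eᵢ/kT = 0, 3.96938.
Z = Σ gᵢe^(−Eᵢ/kT) = 6·e^(−0) + 3·e^(−3.96938) = 6.00000 + 0.0566554 = 6.05666.
F = −kT ln Z = −8.49 × ln(6.05666) = −8.49 × 1.80116 = -15.29 ×10⁻²¹ J.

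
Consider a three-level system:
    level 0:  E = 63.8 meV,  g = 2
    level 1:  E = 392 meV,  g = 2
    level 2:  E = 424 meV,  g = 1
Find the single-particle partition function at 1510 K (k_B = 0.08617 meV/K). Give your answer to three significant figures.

k_BT = 0.08617 × 1510 K = 130.12 meV.
Eᵢ/kT = 0.49032, 3.0126, 3.2585.
Z = Σ gᵢe^(−Eᵢ/kT) = 2·e^(−0.49032) + 2·e^(−3.0126) + 1·e^(−3.2585) = 1.2249 + 0.098327 + 0.038446 = 1.3617.

Z = 1.36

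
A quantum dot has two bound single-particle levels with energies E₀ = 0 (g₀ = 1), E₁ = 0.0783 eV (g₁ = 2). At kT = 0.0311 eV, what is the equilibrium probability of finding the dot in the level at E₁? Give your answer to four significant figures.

Eᵢ/kT = 0, 2.51768.
Z = Σ gᵢe^(−Eᵢ/kT) = 1·e^(−0) + 2·e^(−2.51768) = 1.00000 + 0.161293 = 1.16129.
P₁ = g₁ e^(−E₁/kT) / Z = 0.161293/1.16129 = 0.1389.

0.1389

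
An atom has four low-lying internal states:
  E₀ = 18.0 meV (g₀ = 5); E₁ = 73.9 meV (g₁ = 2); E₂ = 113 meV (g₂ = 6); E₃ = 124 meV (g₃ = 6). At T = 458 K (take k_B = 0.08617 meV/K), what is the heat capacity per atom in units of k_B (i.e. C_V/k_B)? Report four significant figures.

0.8663

k_BT = 0.08617 × 458 K = 39.4659 meV.
Eᵢ/kT = 0.456090, 1.87250, 2.86323, 3.14195.
Z = Σ gᵢe^(−Eᵢ/kT) = 5·e^(−0.456090) + 2·e^(−1.87250) + 6·e^(−2.86323) + 6·e^(−3.14195) = 3.16878 + 0.307478 + 0.342504 + 0.259191 = 4.07795.
⟨E⟩ = 36.9311 meV, ⟨E²⟩ = 2713.29 meV².
C_V/k_B = (⟨E²⟩ − ⟨E⟩²)/(kT)² = (2713.29 − 1363.91)/1557.56 = 0.8663.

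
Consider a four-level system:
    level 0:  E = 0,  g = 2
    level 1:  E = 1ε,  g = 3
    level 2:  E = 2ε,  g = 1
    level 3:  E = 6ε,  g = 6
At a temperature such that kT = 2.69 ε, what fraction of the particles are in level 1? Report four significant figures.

0.3987

Eᵢ/kT = 0, 0.371747, 0.743494, 2.23048.
Z = Σ gᵢe^(−Eᵢ/kT) = 2·e^(−0) + 3·e^(−0.371747) + 1·e^(−0.743494) + 6·e^(−2.23048) = 2.00000 + 2.06859 + 0.475450 + 0.644861 = 5.18890.
P₁ = g₁ e^(−E₁/kT) / Z = 2.06859/5.18890 = 0.3987.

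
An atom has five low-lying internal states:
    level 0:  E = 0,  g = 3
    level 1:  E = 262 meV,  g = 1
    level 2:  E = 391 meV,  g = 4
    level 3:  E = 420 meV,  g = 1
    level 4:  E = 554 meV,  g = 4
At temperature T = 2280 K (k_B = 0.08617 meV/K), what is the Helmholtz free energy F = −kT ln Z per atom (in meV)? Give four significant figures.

-280.4 meV

k_BT = 0.08617 × 2280 K = 196.468 meV.
Eᵢ/kT = 0, 1.33355, 1.99015, 2.13775, 2.81980.
Z = Σ gᵢe^(−Eᵢ/kT) = 3·e^(−0) + 1·e^(−1.33355) + 4·e^(−1.99015) + 1·e^(−2.13775) + 4·e^(−2.81980) = 3.00000 + 0.263540 + 0.546700 + 0.117920 + 0.238471 = 4.16663.
F = −kT ln Z = −196.468 × ln(4.16663) = −196.468 × 1.42711 = -280.4 meV.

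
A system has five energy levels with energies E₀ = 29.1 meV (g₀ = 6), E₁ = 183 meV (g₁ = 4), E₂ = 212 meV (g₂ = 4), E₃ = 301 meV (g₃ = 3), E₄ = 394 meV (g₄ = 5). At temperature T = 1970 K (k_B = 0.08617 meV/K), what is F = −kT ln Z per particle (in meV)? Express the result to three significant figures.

-365 meV

k_BT = 0.08617 × 1970 K = 169.75 meV.
Eᵢ/kT = 0.17143, 1.0781, 1.2489, 1.7732, 2.3211.
Z = Σ gᵢe^(−Eᵢ/kT) = 6·e^(−0.17143) + 4·e^(−1.0781) + 4·e^(−1.2489) + 3·e^(−1.7732) + 5·e^(−2.3211) = 5.0548 + 1.3610 + 1.1473 + 0.50937 + 0.49083 = 8.5633.
F = −kT ln Z = −169.75 × ln(8.5633) = −169.75 × 2.1475 = -365 meV.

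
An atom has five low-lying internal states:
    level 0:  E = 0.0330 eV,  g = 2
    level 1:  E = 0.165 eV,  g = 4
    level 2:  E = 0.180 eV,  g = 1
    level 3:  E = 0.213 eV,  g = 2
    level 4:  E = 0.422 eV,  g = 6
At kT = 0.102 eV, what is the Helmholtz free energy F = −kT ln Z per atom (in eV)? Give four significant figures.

Eᵢ/kT = 0.323529, 1.61765, 1.76471, 2.08824, 4.13725.
Z = Σ gᵢe^(−Eᵢ/kT) = 2·e^(−0.323529) + 4·e^(−1.61765) + 1·e^(−1.76471) + 2·e^(−2.08824) + 6·e^(−4.13725) = 1.44718 + 0.793457 + 0.171236 + 0.247810 + 0.0958002 = 2.75548.
F = −kT ln Z = −0.102 × ln(2.75548) = −0.102 × 1.01359 = -0.1034 eV.

-0.1034 eV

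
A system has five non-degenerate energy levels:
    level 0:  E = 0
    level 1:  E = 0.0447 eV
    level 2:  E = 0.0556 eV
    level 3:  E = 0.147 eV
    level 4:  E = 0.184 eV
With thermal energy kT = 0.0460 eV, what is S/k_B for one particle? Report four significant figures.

Eᵢ/kT = 0, 0.971739, 1.20870, 3.19565, 4.00000.
Z = Σ e^(−Eᵢ/kT) = e^(−0) + e^(−0.971739) + e^(−1.20870) + e^(−3.19565) + e^(−4.00000) = 1.00000 + 0.378424 + 0.298585 + 0.0409399 + 0.0183156 = 1.73626.
⟨E⟩ = Σ EᵢPᵢ = 0.0247112 eV.
S/k_B = ln Z + ⟨E⟩/kT = ln(1.73626) + 0.0247112/0.0460 = 0.551733 + 0.537200 = 1.089.

1.089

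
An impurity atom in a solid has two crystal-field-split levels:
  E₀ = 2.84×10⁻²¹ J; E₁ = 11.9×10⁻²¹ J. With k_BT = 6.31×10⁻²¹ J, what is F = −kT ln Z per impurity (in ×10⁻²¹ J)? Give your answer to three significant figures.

Eᵢ/kT = 0.45008, 1.8859.
Z = Σ e^(−Eᵢ/kT) = e^(−0.45008) + e^(−1.8859) = 0.63758 + 0.15169 = 0.78927.
F = −kT ln Z = −6.31 × ln(0.78927) = −6.31 × -0.23665 = 1.49 ×10⁻²¹ J.

1.49 ×10⁻²¹ J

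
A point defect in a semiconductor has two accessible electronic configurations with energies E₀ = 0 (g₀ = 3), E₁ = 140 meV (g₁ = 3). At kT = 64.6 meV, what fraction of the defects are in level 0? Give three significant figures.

Eᵢ/kT = 0, 2.1672.
Z = Σ gᵢe^(−Eᵢ/kT) = 3·e^(−0) + 3·e^(−2.1672) = 3.0000 + 0.34349 = 3.3435.
P₀ = g₀ e^(−E₀/kT) / Z = 3.0000/3.3435 = 0.897.

0.897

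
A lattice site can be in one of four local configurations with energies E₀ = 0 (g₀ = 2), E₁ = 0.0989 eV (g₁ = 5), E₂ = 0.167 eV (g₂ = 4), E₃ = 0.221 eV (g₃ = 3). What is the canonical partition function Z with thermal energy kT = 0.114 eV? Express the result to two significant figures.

Z = 5.5

Eᵢ/kT = 0, 0.8675, 1.465, 1.939.
Z = Σ gᵢe^(−Eᵢ/kT) = 2·e^(−0) + 5·e^(−0.8675) + 4·e^(−1.465) + 3·e^(−1.939) = 2.000 + 2.100 + 0.9243 + 0.4315 = 5.456.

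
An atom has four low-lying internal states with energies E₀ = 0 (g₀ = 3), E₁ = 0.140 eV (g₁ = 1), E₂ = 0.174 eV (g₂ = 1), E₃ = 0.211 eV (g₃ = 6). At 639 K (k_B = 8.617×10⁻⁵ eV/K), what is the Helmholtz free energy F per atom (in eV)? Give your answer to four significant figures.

k_BT = 8.617×10⁻⁵ × 639 K = 0.0550626 eV.
Eᵢ/kT = 0, 2.54256, 3.16004, 3.83200.
Z = Σ gᵢe^(−Eᵢ/kT) = 3·e^(−0) + 1·e^(−2.54256) + 1·e^(−3.16004) + 6·e^(−3.83200) = 3.00000 + 0.0786648 + 0.0424240 + 0.129997 = 3.25109.
F = −kT ln Z = −0.0550626 × ln(3.25109) = −0.0550626 × 1.17899 = -0.06492 eV.

-0.06492 eV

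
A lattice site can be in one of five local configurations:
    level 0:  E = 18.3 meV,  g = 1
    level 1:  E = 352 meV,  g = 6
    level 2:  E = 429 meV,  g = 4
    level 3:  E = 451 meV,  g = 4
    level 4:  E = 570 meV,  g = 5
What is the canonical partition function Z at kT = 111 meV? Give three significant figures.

Eᵢ/kT = 0.16486, 3.1712, 3.8649, 4.0631, 5.1351.
Z = Σ gᵢe^(−Eᵢ/kT) = 1·e^(−0.16486) + 6·e^(−3.1712) + 4·e^(−3.8649) + 4·e^(−4.0631) + 5·e^(−5.1351) = 0.84801 + 0.25172 + 0.083860 + 0.068783 + 0.029432 = 1.2818.

Z = 1.28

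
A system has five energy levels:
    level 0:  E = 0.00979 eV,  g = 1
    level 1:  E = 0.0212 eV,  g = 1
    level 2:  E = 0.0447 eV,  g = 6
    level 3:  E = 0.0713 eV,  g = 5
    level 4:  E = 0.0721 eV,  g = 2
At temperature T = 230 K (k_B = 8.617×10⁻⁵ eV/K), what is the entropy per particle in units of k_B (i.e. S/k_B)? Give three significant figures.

k_BT = 8.617×10⁻⁵ × 230 K = 0.019819 eV.
Eᵢ/kT = 0.49397, 1.0697, 2.2554, 3.5976, 3.6379.
Z = Σ gᵢe^(−Eᵢ/kT) = 1·e^(−0.49397) + 1·e^(−1.0697) + 6·e^(−2.2554) + 5·e^(−3.5976) + 2·e^(−3.6379) = 0.61020 + 0.34311 + 0.62899 + 0.13695 + 0.052615 = 1.7719.
⟨E⟩ = Σ EᵢPᵢ = 0.030996 eV.
S/k_B = ln Z + ⟨E⟩/kT = ln(1.7719) + 0.030996/0.019819 = 0.57205 + 1.5640 = 2.14.

2.14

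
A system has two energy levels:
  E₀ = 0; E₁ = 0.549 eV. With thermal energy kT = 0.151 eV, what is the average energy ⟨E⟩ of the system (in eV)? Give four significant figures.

Eᵢ/kT = 0, 3.63576.
Z = Σ e^(−Eᵢ/kT) = e^(−0) + e^(−3.63576) = 1.00000 + 0.0263639 = 1.02636.
⟨E⟩ = Σ Eᵢ e^(−Eᵢ/kT) / Z = (0·1.00000 + 0.549·0.0263639) / 1.02636 = 0.01410 eV.

0.01410 eV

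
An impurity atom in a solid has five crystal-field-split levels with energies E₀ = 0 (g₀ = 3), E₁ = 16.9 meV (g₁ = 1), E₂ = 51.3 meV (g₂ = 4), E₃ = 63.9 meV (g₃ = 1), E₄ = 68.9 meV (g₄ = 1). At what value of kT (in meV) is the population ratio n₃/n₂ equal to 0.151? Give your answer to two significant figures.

n₃/n₂ = (g₃/g₂) exp[−(E₃−E₂)/kT] = 0.151.
⇒ (E₃−E₂)/kT = ln((1/4)/0.151) = ln(1.656) = 0.5044.
kT = 12.6 meV / 0.5044 = 25 meV.

25 meV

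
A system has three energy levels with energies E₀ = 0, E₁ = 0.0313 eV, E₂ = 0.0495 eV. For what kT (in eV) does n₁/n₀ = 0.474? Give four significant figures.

n₁/n₀ = exp[−(E₁−E₀)/kT] = 0.474.
⇒ (E₁−E₀)/kT = ln(1/0.474) = ln(2.10970) = 0.746546.
kT = 0.0313 eV / 0.746546 = 0.04193 eV.

0.04193 eV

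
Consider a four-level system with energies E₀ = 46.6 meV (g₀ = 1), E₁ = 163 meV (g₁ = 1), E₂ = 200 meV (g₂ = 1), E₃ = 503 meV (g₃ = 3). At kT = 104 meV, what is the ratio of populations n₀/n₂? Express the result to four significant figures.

n₀/n₂ = (g₀/g₂) exp[−(E₀−E₂)/kT] = (1/1) × exp(−(-153.4 meV)/(104 meV)) = (1/1) × exp(1.47500) = 4.371.

4.371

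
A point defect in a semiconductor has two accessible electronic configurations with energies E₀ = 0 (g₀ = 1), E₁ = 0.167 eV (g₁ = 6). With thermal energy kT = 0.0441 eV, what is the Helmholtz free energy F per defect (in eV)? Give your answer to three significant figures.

Eᵢ/kT = 0, 3.7868.
Z = Σ gᵢe^(−Eᵢ/kT) = 1·e^(−0) + 6·e^(−3.7868) = 1.0000 + 0.13601 = 1.1360.
F = −kT ln Z = −0.0441 × ln(1.1360) = −0.0441 × 0.12751 = -0.00562 eV.

-0.00562 eV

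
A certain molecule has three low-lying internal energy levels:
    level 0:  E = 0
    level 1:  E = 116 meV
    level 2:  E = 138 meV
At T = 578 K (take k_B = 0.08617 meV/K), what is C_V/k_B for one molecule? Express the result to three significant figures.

k_BT = 0.08617 × 578 K = 49.806 meV.
Eᵢ/kT = 0, 2.3290, 2.7708.
Z = Σ e^(−Eᵢ/kT) = e^(−0) + e^(−2.3290) + e^(−2.7708) = 1.0000 + 0.097393 + 0.062612 = 1.1600.
⟨E⟩ = 17.188 meV, ⟨E²⟩ = 2157.7 meV².
C_V/k_B = (⟨E²⟩ − ⟨E⟩²)/(kT)² = (2157.7 − 295.43)/2480.6 = 0.751.

0.751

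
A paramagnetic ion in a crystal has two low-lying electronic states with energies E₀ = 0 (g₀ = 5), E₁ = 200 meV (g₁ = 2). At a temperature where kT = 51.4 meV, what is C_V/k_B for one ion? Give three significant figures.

Eᵢ/kT = 0, 3.8911.
Z = Σ gᵢe^(−Eᵢ/kT) = 5·e^(−0) + 2·e^(−3.8911) = 5.0000 + 0.040846 = 5.0408.
⟨E⟩ = 1.6206 meV, ⟨E²⟩ = 324.12 meV².
C_V/k_B = (⟨E²⟩ − ⟨E⟩²)/(kT)² = (324.12 − 2.6263)/2642.0 = 0.122.

0.122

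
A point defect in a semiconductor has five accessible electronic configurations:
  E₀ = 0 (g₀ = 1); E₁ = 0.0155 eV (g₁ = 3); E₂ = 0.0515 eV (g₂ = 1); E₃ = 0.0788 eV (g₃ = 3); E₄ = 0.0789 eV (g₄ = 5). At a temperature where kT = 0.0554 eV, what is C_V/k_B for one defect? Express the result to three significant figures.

0.343

Eᵢ/kT = 0, 0.27978, 0.92960, 1.4224, 1.4242.
Z = Σ gᵢe^(−Eᵢ/kT) = 1·e^(−0) + 3·e^(−0.27978) + 1·e^(−0.92960) + 3·e^(−1.4224) + 5·e^(−1.4242) = 1.0000 + 2.2679 + 0.39471 + 0.72340 + 1.2035 = 5.5895.
⟨E⟩ = 0.037112 eV, ⟨E²⟩ = 0.0024288 eV².
C_V/k_B = (⟨E²⟩ − ⟨E⟩²)/(kT)² = (0.0024288 − 0.0013773)/0.0030692 = 0.343.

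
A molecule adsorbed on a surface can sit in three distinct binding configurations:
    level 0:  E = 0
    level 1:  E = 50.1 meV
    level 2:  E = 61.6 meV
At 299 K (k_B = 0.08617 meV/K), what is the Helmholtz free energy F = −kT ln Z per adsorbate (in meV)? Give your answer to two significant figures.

-5.4 meV

k_BT = 0.08617 × 299 K = 25.76 meV.
Eᵢ/kT = 0, 1.945, 2.391.
Z = Σ e^(−Eᵢ/kT) = e^(−0) + e^(−1.945) + e^(−2.391) = 1.000 + 0.1430 + 0.09154 = 1.235.
F = −kT ln Z = −25.76 × ln(1.235) = −25.76 × 0.2111 = -5.4 meV.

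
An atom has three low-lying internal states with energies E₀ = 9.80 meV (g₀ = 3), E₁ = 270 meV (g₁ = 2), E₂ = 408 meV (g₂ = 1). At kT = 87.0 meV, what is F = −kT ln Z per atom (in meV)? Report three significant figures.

Eᵢ/kT = 0.11264, 3.1034, 4.6897.
Z = Σ gᵢe^(−Eᵢ/kT) = 3·e^(−0.11264) + 2·e^(−3.1034) + 1·e^(−4.6897) = 2.6804 + 0.089793 + 0.0091894 = 2.7794.
F = −kT ln Z = −87.0 × ln(2.7794) = −87.0 × 1.0222 = -88.9 meV.

-88.9 meV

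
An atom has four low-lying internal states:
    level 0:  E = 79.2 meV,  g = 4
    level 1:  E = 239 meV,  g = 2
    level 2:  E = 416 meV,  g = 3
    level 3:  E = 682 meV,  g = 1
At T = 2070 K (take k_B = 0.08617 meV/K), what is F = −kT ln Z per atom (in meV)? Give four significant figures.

k_BT = 0.08617 × 2070 K = 178.372 meV.
Eᵢ/kT = 0.444016, 1.33990, 2.33220, 3.82347.
Z = Σ gᵢe^(−Eᵢ/kT) = 4·e^(−0.444016) + 2·e^(−1.33990) + 3·e^(−2.33220) + 1·e^(−3.82347) = 2.56582 + 0.523744 + 0.291246 + 0.0218518 = 3.40266.
F = −kT ln Z = −178.372 × ln(3.40266) = −178.372 × 1.22456 = -218.4 meV.

-218.4 meV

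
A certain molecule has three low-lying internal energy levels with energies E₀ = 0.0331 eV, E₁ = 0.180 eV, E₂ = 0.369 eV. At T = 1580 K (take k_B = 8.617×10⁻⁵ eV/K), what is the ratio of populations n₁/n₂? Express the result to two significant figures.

k_BT = 8.617×10⁻⁵ × 1580 K = 0.1361 eV.
n₁/n₂ = exp[−(E₁−E₂)/kT] = exp(−(-0.189 eV)/(0.1361 eV)) = exp(1.389) = 4.0.

4.0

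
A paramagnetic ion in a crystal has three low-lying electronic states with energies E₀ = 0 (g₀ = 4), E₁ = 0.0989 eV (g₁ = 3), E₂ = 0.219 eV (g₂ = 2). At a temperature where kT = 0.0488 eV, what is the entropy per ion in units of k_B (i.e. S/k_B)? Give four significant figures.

Eᵢ/kT = 0, 2.02664, 4.48770.
Z = Σ gᵢe^(−Eᵢ/kT) = 4·e^(−0) + 3·e^(−2.02664) + 2·e^(−4.48770) = 4.00000 + 0.395333 + 0.0224930 = 4.41783.
⟨E⟩ = Σ EᵢPᵢ = 0.00996516 eV.
S/k_B = ln Z + ⟨E⟩/kT = ln(4.41783) + 0.00996516/0.0488 = 1.48565 + 0.204204 = 1.690.

1.690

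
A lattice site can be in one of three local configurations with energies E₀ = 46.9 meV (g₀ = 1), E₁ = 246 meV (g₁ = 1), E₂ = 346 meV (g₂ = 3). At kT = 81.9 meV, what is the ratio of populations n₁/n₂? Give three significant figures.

1.13

n₁/n₂ = (g₁/g₂) exp[−(E₁−E₂)/kT] = (1/3) × exp(−(-100 meV)/(81.9 meV)) = (1/3) × exp(1.2210) = 1.13.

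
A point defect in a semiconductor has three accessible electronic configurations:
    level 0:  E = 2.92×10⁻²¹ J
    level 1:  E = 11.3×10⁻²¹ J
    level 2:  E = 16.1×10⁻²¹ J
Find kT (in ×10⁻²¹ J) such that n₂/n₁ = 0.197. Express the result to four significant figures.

n₂/n₁ = exp[−(E₂−E₁)/kT] = 0.197.
⇒ (E₂−E₁)/kT = ln(1/0.197) = ln(5.07614) = 1.62455.
kT = 4.8 ×10⁻²¹ J / 1.62455 = 2.955 ×10⁻²¹ J.

2.955 ×10⁻²¹ J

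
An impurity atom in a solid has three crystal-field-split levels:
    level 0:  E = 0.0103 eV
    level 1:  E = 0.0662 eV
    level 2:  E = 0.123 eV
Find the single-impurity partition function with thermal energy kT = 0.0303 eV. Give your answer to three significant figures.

Z = 0.842

Eᵢ/kT = 0.33993, 2.1848, 4.0594.
Z = Σ e^(−Eᵢ/kT) = e^(−0.33993) + e^(−2.1848) + e^(−4.0594) = 0.71182 + 0.11250 + 0.017259 = 0.84158.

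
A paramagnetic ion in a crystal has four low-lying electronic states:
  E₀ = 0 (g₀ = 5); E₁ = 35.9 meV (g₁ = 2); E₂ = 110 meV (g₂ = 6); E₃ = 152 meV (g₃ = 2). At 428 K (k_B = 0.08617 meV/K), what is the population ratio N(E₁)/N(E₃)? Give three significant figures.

23.3

k_BT = 0.08617 × 428 K = 36.881 meV.
n₁/n₃ = (g₁/g₃) exp[−(E₁−E₃)/kT] = (2/2) × exp(−(-116.1 meV)/(36.881 meV)) = (2/2) × exp(3.1480) = 23.3.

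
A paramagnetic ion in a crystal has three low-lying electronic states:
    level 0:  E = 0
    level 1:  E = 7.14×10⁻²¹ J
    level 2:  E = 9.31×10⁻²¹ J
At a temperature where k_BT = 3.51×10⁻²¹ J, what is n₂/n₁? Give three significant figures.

0.539

n₂/n₁ = exp[−(E₂−E₁)/kT] = exp(−(2.17 ×10⁻²¹ J)/(3.51 ×10⁻²¹ J)) = exp(-0.61823) = 0.539.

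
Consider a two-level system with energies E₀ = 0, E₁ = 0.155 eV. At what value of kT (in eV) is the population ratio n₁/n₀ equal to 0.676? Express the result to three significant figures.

n₁/n₀ = exp[−(E₁−E₀)/kT] = 0.676.
⇒ (E₁−E₀)/kT = ln(1/0.676) = ln(1.4793) = 0.39157.
kT = 0.155 eV / 0.39157 = 0.396 eV.

0.396 eV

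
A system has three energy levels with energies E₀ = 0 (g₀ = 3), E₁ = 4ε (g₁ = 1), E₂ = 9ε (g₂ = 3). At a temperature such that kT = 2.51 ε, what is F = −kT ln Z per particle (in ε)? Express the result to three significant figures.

-2.99 ε

Eᵢ/kT = 0, 1.5936, 3.5857.
Z = Σ gᵢe^(−Eᵢ/kT) = 3·e^(−0) + 1·e^(−1.5936) + 3·e^(−3.5857) = 3.0000 + 0.20319 + 0.083152 = 3.2863.
F = −kT ln Z = −2.51 × ln(3.2863) = −2.51 × 1.1898 = -2.99 ε.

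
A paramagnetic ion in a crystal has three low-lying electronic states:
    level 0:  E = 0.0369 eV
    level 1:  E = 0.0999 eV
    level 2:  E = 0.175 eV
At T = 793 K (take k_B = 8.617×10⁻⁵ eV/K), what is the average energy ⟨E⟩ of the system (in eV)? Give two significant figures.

0.065 eV

k_BT = 8.617×10⁻⁵ × 793 K = 0.06833 eV.
Eᵢ/kT = 0.5400, 1.462, 2.561.
Z = Σ e^(−Eᵢ/kT) = e^(−0.5400) + e^(−1.462) + e^(−2.561) = 0.5827 + 0.2318 + 0.07723 = 0.8917.
⟨E⟩ = Σ Eᵢ e^(−Eᵢ/kT) / Z = (0.0369·0.5827 + 0.0999·0.2318 + 0.175·0.07723) / 0.8917 = 0.065 eV.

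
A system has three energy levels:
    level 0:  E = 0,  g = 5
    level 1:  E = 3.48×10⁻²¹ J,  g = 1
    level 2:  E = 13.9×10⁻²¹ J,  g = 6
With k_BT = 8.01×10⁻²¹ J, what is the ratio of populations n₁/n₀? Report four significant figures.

0.1295

n₁/n₀ = (g₁/g₀) exp[−(E₁−E₀)/kT] = (1/5) × exp(−(3.48 ×10⁻²¹ J)/(8.01 ×10⁻²¹ J)) = (1/5) × exp(-0.434457) = 0.1295.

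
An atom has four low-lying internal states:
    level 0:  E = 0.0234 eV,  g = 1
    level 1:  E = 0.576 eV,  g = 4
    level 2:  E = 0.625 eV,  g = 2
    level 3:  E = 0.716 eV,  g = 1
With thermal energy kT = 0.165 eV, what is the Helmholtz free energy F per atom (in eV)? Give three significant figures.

-0.00774 eV

Eᵢ/kT = 0.14182, 3.4909, 3.7879, 4.3394.
Z = Σ gᵢe^(−Eᵢ/kT) = 1·e^(−0.14182) + 4·e^(−3.4909) + 2·e^(−3.7879) + 1·e^(−4.3394) = 0.86778 + 0.12189 + 0.045286 + 0.013044 = 1.0480.
F = −kT ln Z = −0.165 × ln(1.0480) = −0.165 × 0.046884 = -0.00774 eV.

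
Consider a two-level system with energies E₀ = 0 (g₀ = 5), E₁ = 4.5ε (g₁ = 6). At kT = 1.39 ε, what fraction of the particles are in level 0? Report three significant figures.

Eᵢ/kT = 0, 3.2374.
Z = Σ gᵢe^(−Eᵢ/kT) = 5·e^(−0) + 6·e^(−3.2374) = 5.0000 + 0.23560 = 5.2356.
P₀ = g₀ e^(−E₀/kT) / Z = 5.0000/5.2356 = 0.955.

0.955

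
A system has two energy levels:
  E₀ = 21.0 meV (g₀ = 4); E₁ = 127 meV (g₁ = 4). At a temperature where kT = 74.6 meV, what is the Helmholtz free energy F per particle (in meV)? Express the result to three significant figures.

-98.6 meV

Eᵢ/kT = 0.28150, 1.7024.
Z = Σ gᵢe^(−Eᵢ/kT) = 4·e^(−0.28150) + 4·e^(−1.7024) = 3.0186 + 0.72898 = 3.7476.
F = −kT ln Z = −74.6 × ln(3.7476) = −74.6 × 1.3211 = -98.6 meV.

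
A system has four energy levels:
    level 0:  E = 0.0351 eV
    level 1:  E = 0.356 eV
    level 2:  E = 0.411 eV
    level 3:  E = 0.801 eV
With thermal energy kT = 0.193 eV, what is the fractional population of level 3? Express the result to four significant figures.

Eᵢ/kT = 0.181865, 1.84456, 2.12953, 4.15026.
Z = Σ e^(−Eᵢ/kT) = e^(−0.181865) + e^(−1.84456) + e^(−2.12953) + e^(−4.15026) = 0.833714 + 0.158095 + 0.118893 + 0.0157603 = 1.12646.
P₃ = e^(−E₃/kT) / Z = 0.0157603/1.12646 = 0.01399.

0.01399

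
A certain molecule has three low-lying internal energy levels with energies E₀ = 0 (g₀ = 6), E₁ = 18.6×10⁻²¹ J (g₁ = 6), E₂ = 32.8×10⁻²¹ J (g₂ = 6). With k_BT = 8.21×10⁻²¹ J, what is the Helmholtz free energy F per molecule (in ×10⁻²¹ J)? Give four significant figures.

Eᵢ/kT = 0, 2.26553, 3.99513.
Z = Σ gᵢe^(−Eᵢ/kT) = 6·e^(−0) + 6·e^(−2.26553) + 6·e^(−3.99513) = 6.00000 + 0.622650 + 0.110430 = 6.73308.
F = −kT ln Z = −8.21 × ln(6.73308) = −8.21 × 1.90703 = -15.66 ×10⁻²¹ J.

-15.66 ×10⁻²¹ J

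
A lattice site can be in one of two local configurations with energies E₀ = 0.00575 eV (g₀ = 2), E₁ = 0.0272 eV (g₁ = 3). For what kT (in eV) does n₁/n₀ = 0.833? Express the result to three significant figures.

0.0365 eV

n₁/n₀ = (g₁/g₀) exp[−(E₁−E₀)/kT] = 0.833.
⇒ (E₁−E₀)/kT = ln((3/2)/0.833) = ln(1.8007) = 0.58818.
kT = 0.02145 eV / 0.58818 = 0.0365 eV.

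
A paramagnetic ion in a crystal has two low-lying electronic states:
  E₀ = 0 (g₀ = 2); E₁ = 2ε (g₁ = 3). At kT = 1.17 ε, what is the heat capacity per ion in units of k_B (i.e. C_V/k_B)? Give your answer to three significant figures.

Eᵢ/kT = 0, 1.7094.
Z = Σ gᵢe^(−Eᵢ/kT) = 2·e^(−0) + 3·e^(−1.7094) = 2.0000 + 0.54292 = 2.5429.
⟨E⟩ = 0.42701 ε, ⟨E²⟩ = 0.85402 ε².
C_V/k_B = (⟨E²⟩ − ⟨E⟩²)/(kT)² = (0.85402 − 0.18234)/1.3689 = 0.491.

0.491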